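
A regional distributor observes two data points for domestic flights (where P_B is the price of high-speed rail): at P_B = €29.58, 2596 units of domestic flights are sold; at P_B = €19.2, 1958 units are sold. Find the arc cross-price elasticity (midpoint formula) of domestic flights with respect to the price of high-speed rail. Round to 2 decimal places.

0.66

ΔQ_A = 1958 − 2596 = -638; ΔP_B = 19.2 − 29.58 = -10.38.
Midpoints: Q̄_A = 2277.0, P̄_B = 24.39.
ε = (ΔQ_A/Q̄_A)/(ΔP_B/P̄_B) = (-638/2277.0)/(-10.38/24.39) ≈ 0.66.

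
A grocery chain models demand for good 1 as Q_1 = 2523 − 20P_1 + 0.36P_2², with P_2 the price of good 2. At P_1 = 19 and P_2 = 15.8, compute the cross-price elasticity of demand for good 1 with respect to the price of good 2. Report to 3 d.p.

0.080

At P_1 = 19 and P_2 = 15.8: Q_1 = 2232.870.
∂Q_1/∂P_2 = 0.72P_2 = 0.72(15.8) = 11.3760.
ε = (∂Q_1/∂P_2)(P_2/Q_1) = 11.3760 × (15.8/2232.870) ≈ 0.080.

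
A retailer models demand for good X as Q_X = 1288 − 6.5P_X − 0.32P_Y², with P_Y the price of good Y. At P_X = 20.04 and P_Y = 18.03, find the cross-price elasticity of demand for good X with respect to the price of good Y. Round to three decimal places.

-0.197

At P_X = 20.04 and P_Y = 18.03: Q_X = 1053.714.
∂Q_X/∂P_Y = -0.64P_Y = -0.64(18.03) = -11.5392.
ε = (∂Q_X/∂P_Y)(P_Y/Q_X) = -11.5392 × (18.03/1053.714) ≈ -0.197.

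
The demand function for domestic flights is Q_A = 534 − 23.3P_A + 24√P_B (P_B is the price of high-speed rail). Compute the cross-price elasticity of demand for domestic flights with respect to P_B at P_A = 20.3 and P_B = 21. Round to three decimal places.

At P_A = 20.3 and P_B = 21: Q_A = 170.992.
∂Q_A/∂P_B = 24/(2√P_B) = 24/(2√21) = 2.6186.
ε = (∂Q_A/∂P_B)(P_B/Q_A) = 2.6186 × (21/170.992) ≈ 0.322.

0.322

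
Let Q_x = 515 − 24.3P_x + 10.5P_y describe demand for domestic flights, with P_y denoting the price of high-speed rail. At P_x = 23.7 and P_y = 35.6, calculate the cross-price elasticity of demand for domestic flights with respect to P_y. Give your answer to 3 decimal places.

1.195

At P_x = 23.7 and P_y = 35.6: Q_x = 312.89.
∂Q_x/∂P_y = 10.5.
ε = (∂Q_x/∂P_y)(P_y/Q_x) = 10.5 × (35.6/312.89) ≈ 1.195.
Since ε > 0, domestic flights and high-speed rail are substitutes.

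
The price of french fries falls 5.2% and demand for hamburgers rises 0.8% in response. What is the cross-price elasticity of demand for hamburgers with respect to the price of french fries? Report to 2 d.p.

-0.15

ε = (%ΔQ of hamburgers) / (%ΔP of french fries) = (0.8%) / (-5.2%) ≈ -0.15.
Negative cross-price elasticity: complements.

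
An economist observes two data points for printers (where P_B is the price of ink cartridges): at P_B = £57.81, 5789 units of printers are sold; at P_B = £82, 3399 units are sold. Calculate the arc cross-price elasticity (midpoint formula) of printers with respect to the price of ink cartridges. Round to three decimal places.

ΔQ_A = 3399 − 5789 = -2390; ΔP_B = 82 − 57.81 = 24.19.
Midpoints: Q̄_A = 4594.0, P̄_B = 69.91.
ε = (ΔQ_A/Q̄_A)/(ΔP_B/P̄_B) = (-2390/4594.0)/(24.19/69.91) ≈ -1.503.

-1.503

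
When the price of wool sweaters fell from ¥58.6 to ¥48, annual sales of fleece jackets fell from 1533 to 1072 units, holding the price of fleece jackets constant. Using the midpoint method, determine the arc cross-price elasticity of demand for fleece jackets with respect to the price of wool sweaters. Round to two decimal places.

1.78

ΔQ_A = 1072 − 1533 = -461; ΔP_B = 48 − 58.6 = -10.6.
Midpoints: Q̄_A = 1302.5, P̄_B = 53.30.
ε = (ΔQ_A/Q̄_A)/(ΔP_B/P̄_B) = (-461/1302.5)/(-10.6/53.30) ≈ 1.78.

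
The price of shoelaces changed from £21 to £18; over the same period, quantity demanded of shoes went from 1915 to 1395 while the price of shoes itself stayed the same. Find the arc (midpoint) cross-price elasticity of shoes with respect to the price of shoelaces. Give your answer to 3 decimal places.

ΔQ_A = 1395 − 1915 = -520; ΔP_B = 18 − 21 = -3.
Midpoints: Q̄_A = 1655.0, P̄_B = 19.50.
ε = (ΔQ_A/Q̄_A)/(ΔP_B/P̄_B) = (-520/1655.0)/(-3/19.50) ≈ 2.042.

2.042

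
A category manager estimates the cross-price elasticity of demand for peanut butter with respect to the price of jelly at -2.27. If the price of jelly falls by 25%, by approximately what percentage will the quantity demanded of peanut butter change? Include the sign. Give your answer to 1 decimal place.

%ΔQ ≈ ε × %ΔP of jelly = -2.27 × (-25%) = 56.8%.
Demand for peanut butter rises by about 56.8%.

56.8%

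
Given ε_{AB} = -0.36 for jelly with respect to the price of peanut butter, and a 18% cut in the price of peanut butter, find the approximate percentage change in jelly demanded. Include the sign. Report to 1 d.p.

6.5%

%ΔQ ≈ ε × %ΔP of peanut butter = -0.36 × (-18%) = 6.5%.
Demand for jelly rises by about 6.5%.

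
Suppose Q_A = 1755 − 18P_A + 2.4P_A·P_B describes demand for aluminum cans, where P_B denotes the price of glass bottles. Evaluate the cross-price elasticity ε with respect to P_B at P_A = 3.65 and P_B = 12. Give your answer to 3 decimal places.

At P_A = 3.65 and P_B = 12: Q_A = 1794.42.
∂Q_A/∂P_B = 2.4P_A = 2.4(3.65) = 8.7600.
ε = (∂Q_A/∂P_B)(P_B/Q_A) = 8.7600 × (12/1794.42) ≈ 0.059.

0.059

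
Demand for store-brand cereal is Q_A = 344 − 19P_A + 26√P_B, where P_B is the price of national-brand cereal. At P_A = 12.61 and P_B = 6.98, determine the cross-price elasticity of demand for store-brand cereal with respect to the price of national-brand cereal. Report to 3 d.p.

At P_A = 12.61 and P_B = 6.98: Q_A = 173.101.
∂Q_A/∂P_B = 26/(2√P_B) = 26/(2√6.98) = 4.9206.
ε = (∂Q_A/∂P_B)(P_B/Q_A) = 4.9206 × (6.98/173.101) ≈ 0.198.

0.198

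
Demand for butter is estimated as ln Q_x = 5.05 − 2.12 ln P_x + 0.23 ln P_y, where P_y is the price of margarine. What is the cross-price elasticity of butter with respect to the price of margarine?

0.23

In a log-linear (constant-elasticity) demand function, the coefficient on ln P_y is the cross-price elasticity.
ε = 0.23. Positive, so butter and margarine are substitutes.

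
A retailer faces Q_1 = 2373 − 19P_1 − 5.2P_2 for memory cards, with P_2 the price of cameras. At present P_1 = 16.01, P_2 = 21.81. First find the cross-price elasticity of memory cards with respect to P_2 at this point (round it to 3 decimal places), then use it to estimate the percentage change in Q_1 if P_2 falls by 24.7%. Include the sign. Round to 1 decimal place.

At P_1 = 16.01, P_2 = 21.81: Q_1 = 1955.398.
∂Q_1/∂P_2 = -5.2.
ε = (∂Q_1/∂P_2)(P_2/Q_1) = -5.2000 × 21.81/1955.398 ≈ -0.058.
%ΔQ_1 ≈ ε × %ΔP_2 = -0.058 × (-24.7%) = 1.4%.

1.4%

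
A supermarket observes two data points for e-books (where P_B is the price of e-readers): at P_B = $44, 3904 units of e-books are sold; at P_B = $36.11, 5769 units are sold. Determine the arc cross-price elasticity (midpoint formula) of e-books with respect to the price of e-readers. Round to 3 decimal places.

ΔQ_A = 5769 − 3904 = 1865; ΔP_B = 36.11 − 44 = -7.89.
Midpoints: Q̄_A = 4836.5, P̄_B = 40.05.
ε = (ΔQ_A/Q̄_A)/(ΔP_B/P̄_B) = (1865/4836.5)/(-7.89/40.05) ≈ -1.958.

-1.958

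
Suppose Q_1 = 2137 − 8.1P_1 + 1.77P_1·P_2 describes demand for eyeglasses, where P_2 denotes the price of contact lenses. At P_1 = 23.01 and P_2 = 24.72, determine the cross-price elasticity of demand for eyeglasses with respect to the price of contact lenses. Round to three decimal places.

0.340

At P_1 = 23.01 and P_2 = 24.72: Q_1 = 2957.408.
∂Q_1/∂P_2 = 1.77P_1 = 1.77(23.01) = 40.7277.
ε = (∂Q_1/∂P_2)(P_2/Q_1) = 40.7277 × (24.72/2957.408) ≈ 0.340.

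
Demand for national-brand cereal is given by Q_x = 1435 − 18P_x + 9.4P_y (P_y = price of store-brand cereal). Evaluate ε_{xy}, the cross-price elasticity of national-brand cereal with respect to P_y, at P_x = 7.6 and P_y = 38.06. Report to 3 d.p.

0.216

At P_x = 7.6 and P_y = 38.06: Q_x = 1655.964.
∂Q_x/∂P_y = 9.4.
ε = (∂Q_x/∂P_y)(P_y/Q_x) = 9.4 × (38.06/1655.964) ≈ 0.216.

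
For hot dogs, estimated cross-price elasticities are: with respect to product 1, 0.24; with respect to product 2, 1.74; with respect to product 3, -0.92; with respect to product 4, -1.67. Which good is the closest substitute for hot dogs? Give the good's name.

Substitutes have ε > 0. Among the positive values, 1.74 (product 2) is largest.

product 2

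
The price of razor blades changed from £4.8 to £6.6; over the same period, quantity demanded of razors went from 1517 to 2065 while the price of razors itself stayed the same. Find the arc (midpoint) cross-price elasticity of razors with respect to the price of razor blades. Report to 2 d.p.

0.97

ΔQ_A = 2065 − 1517 = 548; ΔP_B = 6.6 − 4.8 = 1.8.
Midpoints: Q̄_A = 1791.0, P̄_B = 5.70.
ε = (ΔQ_A/Q̄_A)/(ΔP_B/P̄_B) = (548/1791.0)/(1.8/5.70) ≈ 0.97.
ε > 0: razors and razor blades are substitutes.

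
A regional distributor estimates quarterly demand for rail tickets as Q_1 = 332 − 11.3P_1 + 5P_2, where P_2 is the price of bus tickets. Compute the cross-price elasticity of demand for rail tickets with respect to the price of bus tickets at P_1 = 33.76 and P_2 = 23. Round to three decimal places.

At P_1 = 33.76 and P_2 = 23: Q_1 = 65.512.
∂Q_1/∂P_2 = 5.
ε = (∂Q_1/∂P_2)(P_2/Q_1) = 5 × (23/65.512) ≈ 1.755.

1.755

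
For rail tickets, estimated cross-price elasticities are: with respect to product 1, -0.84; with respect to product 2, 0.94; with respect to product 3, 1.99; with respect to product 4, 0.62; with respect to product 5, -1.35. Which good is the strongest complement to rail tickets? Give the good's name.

product 5

Complements have ε < 0. The most negative value is -1.35 (product 5).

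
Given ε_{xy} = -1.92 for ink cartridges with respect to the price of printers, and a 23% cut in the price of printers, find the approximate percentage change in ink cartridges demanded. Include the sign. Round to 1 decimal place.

%ΔQ ≈ ε × %ΔP of printers = -1.92 × (-23%) = 44.2%.

44.2%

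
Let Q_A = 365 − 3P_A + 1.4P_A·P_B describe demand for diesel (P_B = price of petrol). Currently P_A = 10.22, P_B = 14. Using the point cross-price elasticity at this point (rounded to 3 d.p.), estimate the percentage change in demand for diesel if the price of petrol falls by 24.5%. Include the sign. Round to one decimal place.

At P_A = 10.22, P_B = 14: Q_A = 534.652.
∂Q_A/∂P_B = 1.4P_A = 14.3080.
ε = (∂Q_A/∂P_B)(P_B/Q_A) = 14.3080 × 14/534.652 ≈ 0.375.
%ΔQ_A ≈ ε × %ΔP_B = 0.375 × (-24.5%) = -9.2%.

-9.2%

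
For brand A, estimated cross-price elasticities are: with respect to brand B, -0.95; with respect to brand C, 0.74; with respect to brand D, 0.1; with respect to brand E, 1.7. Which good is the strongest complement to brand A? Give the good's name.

brand B

Complements have ε < 0. The most negative value is -0.95 (brand B).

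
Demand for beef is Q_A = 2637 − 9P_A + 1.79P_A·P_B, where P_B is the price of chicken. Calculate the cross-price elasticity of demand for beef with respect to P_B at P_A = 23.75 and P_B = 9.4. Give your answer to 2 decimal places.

At P_A = 23.75 and P_B = 9.4: Q_A = 2822.868.
∂Q_A/∂P_B = 1.79P_A = 1.79(23.75) = 42.5125.
ε = (∂Q_A/∂P_B)(P_B/Q_A) = 42.5125 × (9.4/2822.868) ≈ 0.14.

0.14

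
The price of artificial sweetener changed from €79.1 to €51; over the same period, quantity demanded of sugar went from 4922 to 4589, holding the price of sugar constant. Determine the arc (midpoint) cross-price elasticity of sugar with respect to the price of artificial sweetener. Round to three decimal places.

0.162

ΔQ_A = 4589 − 4922 = -333; ΔP_B = 51 − 79.1 = -28.1.
Midpoints: Q̄_A = 4755.5, P̄_B = 65.05.
ε = (ΔQ_A/Q̄_A)/(ΔP_B/P̄_B) = (-333/4755.5)/(-28.1/65.05) ≈ 0.162.
ε > 0: sugar and artificial sweetener are substitutes.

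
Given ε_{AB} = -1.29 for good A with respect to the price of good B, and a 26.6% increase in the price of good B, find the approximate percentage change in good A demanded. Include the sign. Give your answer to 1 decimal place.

%ΔQ ≈ ε × %ΔP of good B = -1.29 × (26.6%) = -34.3%.
Demand for good A falls by about 34.3%.

-34.3%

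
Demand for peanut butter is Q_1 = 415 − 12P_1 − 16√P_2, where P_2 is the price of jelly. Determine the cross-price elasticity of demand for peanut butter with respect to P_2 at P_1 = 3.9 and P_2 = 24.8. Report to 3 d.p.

At P_1 = 3.9 and P_2 = 24.8: Q_1 = 288.521.
∂Q_1/∂P_2 = -16/(2√P_2) = -16/(2√24.8) = -1.6064.
ε = (∂Q_1/∂P_2)(P_2/Q_1) = -1.6064 × (24.8/288.521) ≈ -0.138.

-0.138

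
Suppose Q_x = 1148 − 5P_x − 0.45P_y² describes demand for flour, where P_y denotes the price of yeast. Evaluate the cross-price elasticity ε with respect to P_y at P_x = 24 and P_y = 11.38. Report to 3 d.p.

At P_x = 24 and P_y = 11.38: Q_x = 969.723.
∂Q_x/∂P_y = -0.9P_y = -0.9(11.38) = -10.2420.
ε = (∂Q_x/∂P_y)(P_y/Q_x) = -10.2420 × (11.38/969.723) ≈ -0.120.
ε < 0: complements.

-0.120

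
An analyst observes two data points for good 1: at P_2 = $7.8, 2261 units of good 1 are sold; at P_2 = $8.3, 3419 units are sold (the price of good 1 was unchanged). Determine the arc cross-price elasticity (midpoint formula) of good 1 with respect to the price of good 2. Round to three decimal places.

6.565

ΔQ_1 = 3419 − 2261 = 1158; ΔP_2 = 8.3 − 7.8 = 0.5.
Midpoints: Q̄_1 = 2840.0, P̄_2 = 8.05.
ε = (ΔQ_1/Q̄_1)/(ΔP_2/P̄_2) = (1158/2840.0)/(0.5/8.05) ≈ 6.565.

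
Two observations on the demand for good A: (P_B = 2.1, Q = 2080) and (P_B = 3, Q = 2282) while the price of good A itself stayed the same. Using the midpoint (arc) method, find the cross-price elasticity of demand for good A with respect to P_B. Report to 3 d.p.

ΔQ_A = 2282 − 2080 = 202; ΔP_B = 3 − 2.1 = 0.9.
Midpoints: Q̄_A = 2181.0, P̄_B = 2.55.
ε = (ΔQ_A/Q̄_A)/(ΔP_B/P̄_B) = (202/2181.0)/(0.9/2.55) ≈ 0.262.

0.262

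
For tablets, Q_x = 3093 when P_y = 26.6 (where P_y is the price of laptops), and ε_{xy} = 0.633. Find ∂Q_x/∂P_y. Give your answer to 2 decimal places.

ε = (∂Q_x/∂P_y)·(P_y/Q_x) ⇒ ∂Q_x/∂P_y = ε·Q_x/P_y = 0.633 × 3093/26.6 ≈ 73.60.

73.60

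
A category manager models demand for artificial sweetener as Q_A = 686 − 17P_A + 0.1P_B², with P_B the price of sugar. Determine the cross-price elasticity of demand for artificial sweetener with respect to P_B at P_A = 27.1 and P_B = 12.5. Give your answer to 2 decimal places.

0.13

At P_A = 27.1 and P_B = 12.5: Q_A = 240.925.
∂Q_A/∂P_B = 0.2P_B = 0.2(12.5) = 2.5000.
ε = (∂Q_A/∂P_B)(P_B/Q_A) = 2.5000 × (12.5/240.925) ≈ 0.13.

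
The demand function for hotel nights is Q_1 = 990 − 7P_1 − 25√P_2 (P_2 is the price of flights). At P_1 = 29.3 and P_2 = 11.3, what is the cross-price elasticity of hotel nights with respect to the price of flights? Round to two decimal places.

At P_1 = 29.3 and P_2 = 11.3: Q_1 = 700.861.
∂Q_1/∂P_2 = -25/(2√P_2) = -25/(2√11.3) = -3.7185.
ε = (∂Q_1/∂P_2)(P_2/Q_1) = -3.7185 × (11.3/700.861) ≈ -0.06.
ε < 0: complements.

-0.06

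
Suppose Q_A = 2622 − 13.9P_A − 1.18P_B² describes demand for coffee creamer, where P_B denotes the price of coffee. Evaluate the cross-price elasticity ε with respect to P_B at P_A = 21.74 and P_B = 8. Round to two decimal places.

-0.07

At P_A = 21.74 and P_B = 8: Q_A = 2244.294.
∂Q_A/∂P_B = -2.36P_B = -2.36(8) = -18.8800.
ε = (∂Q_A/∂P_B)(P_B/Q_A) = -18.8800 × (8/2244.294) ≈ -0.07.
ε < 0: complements.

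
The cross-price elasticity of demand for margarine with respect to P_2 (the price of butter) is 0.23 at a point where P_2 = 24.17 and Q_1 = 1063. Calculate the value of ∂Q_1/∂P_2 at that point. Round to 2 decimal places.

10.12

ε = (∂Q_1/∂P_2)·(P_2/Q_1) ⇒ ∂Q_1/∂P_2 = ε·Q_1/P_2 = 0.23 × 1063/24.17 ≈ 10.12.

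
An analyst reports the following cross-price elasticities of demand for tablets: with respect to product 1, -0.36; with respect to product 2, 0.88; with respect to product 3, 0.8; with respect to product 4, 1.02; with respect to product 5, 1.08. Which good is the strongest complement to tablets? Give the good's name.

Complements have ε < 0. The most negative value is -0.36 (product 1).

product 1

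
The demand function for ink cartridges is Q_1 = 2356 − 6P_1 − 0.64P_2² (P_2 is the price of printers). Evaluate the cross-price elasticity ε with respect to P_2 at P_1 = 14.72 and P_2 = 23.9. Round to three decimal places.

-0.384

At P_1 = 14.72 and P_2 = 23.9: Q_1 = 1902.106.
∂Q_1/∂P_2 = -1.28P_2 = -1.28(23.9) = -30.5920.
ε = (∂Q_1/∂P_2)(P_2/Q_1) = -30.5920 × (23.9/1902.106) ≈ -0.384.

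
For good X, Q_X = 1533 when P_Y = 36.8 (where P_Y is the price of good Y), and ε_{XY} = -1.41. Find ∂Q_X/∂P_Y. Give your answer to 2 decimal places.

-58.74

ε = (∂Q_X/∂P_Y)·(P_Y/Q_X) ⇒ ∂Q_X/∂P_Y = ε·Q_X/P_Y = -1.41 × 1533/36.8 ≈ -58.74.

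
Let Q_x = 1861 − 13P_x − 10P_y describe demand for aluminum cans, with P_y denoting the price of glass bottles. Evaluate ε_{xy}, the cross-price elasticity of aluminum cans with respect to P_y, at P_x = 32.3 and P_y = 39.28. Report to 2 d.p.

At P_x = 32.3 and P_y = 39.28: Q_x = 1048.3.
∂Q_x/∂P_y = -10.
ε = (∂Q_x/∂P_y)(P_y/Q_x) = -10 × (39.28/1048.3) ≈ -0.37.

-0.37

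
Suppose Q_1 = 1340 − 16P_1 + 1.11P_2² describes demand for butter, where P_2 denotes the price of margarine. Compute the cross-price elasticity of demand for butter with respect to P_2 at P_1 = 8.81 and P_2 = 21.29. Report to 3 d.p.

0.591

At P_1 = 8.81 and P_2 = 21.29: Q_1 = 1702.163.
∂Q_1/∂P_2 = 2.22P_2 = 2.22(21.29) = 47.2638.
ε = (∂Q_1/∂P_2)(P_2/Q_1) = 47.2638 × (21.29/1702.163) ≈ 0.591.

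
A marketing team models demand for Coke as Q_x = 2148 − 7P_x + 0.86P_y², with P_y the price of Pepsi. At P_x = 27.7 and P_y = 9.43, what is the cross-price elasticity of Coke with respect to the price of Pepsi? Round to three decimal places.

At P_x = 27.7 and P_y = 9.43: Q_x = 2030.575.
∂Q_x/∂P_y = 1.72P_y = 1.72(9.43) = 16.2196.
ε = (∂Q_x/∂P_y)(P_y/Q_x) = 16.2196 × (9.43/2030.575) ≈ 0.075.
ε > 0: substitutes.

0.075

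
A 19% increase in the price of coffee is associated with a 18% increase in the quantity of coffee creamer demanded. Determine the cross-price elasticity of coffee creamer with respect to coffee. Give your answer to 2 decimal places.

ε = (%ΔQ of coffee creamer) / (%ΔP of coffee) = (18%) / (19%) ≈ 0.95.

0.95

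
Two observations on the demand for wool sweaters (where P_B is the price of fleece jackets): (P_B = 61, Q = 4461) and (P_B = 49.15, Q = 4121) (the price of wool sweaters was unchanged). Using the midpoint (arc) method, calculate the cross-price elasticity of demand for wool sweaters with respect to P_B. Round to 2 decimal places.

0.37

ΔQ_A = 4121 − 4461 = -340; ΔP_B = 49.15 − 61 = -11.85.
Midpoints: Q̄_A = 4291.0, P̄_B = 55.08.
ε = (ΔQ_A/Q̄_A)/(ΔP_B/P̄_B) = (-340/4291.0)/(-11.85/55.08) ≈ 0.37.
ε > 0: wool sweaters and fleece jackets are substitutes.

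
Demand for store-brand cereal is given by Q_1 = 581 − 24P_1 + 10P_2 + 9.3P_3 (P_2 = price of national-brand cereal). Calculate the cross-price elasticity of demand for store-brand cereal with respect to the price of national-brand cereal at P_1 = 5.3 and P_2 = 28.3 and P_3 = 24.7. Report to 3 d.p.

At P_1 = 5.3 and P_2 = 28.3 and P_3 = 24.7: Q_1 = 966.51.
∂Q_1/∂P_2 = 10.
ε = (∂Q_1/∂P_2)(P_2/Q_1) = 10 × (28.3/966.51) ≈ 0.293.
Since ε > 0, store-brand cereal and national-brand cereal are substitutes.

0.293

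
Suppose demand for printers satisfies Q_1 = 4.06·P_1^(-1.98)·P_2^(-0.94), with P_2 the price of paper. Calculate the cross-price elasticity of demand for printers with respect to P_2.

In a log-linear (constant-elasticity) demand function, the coefficient on the exponent of P_2 is the cross-price elasticity.
ε = -0.94. Negative, so printers and paper are complements.

-0.94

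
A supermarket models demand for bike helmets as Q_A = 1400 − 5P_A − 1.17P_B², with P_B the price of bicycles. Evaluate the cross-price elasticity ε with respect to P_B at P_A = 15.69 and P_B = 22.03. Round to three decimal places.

-1.507

At P_A = 15.69 and P_B = 22.03: Q_A = 753.725.
∂Q_A/∂P_B = -2.34P_B = -2.34(22.03) = -51.5502.
ε = (∂Q_A/∂P_B)(P_B/Q_A) = -51.5502 × (22.03/753.725) ≈ -1.507.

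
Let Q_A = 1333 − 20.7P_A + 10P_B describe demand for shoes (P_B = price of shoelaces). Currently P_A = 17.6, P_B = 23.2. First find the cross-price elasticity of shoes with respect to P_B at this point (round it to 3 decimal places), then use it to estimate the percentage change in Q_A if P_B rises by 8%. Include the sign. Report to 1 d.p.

At P_A = 17.6, P_B = 23.2: Q_A = 1200.68.
∂Q_A/∂P_B = 10.
ε = (∂Q_A/∂P_B)(P_B/Q_A) = 10.0000 × 23.2/1200.68 ≈ 0.193.
%ΔQ_A ≈ ε × %ΔP_B = 0.193 × (8%) = 1.5%.

1.5%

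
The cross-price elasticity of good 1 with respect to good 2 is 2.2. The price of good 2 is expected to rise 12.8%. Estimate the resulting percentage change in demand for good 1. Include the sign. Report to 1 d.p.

%ΔQ ≈ ε × %ΔP of good 2 = 2.2 × (12.8%) = 28.2%.
Demand for good 1 rises by about 28.2%.

28.2%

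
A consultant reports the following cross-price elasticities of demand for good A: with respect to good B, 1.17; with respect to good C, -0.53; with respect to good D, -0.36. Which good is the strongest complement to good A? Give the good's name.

Complements have ε < 0. The most negative value is -0.53 (good C).

good C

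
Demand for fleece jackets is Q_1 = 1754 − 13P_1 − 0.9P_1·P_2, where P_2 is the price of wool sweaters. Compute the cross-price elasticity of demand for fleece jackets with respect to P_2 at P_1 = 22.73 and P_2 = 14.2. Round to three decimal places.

-0.249

At P_1 = 22.73 and P_2 = 14.2: Q_1 = 1168.021.
∂Q_1/∂P_2 = -0.9P_1 = -0.9(22.73) = -20.4570.
ε = (∂Q_1/∂P_2)(P_2/Q_1) = -20.4570 × (14.2/1168.021) ≈ -0.249.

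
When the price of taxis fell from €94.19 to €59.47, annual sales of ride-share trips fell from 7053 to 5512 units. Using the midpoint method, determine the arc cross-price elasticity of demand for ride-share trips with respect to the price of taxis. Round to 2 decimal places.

0.54

ΔQ_A = 5512 − 7053 = -1541; ΔP_B = 59.47 − 94.19 = -34.72.
Midpoints: Q̄_A = 6282.5, P̄_B = 76.83.
ε = (ΔQ_A/Q̄_A)/(ΔP_B/P̄_B) = (-1541/6282.5)/(-34.72/76.83) ≈ 0.54.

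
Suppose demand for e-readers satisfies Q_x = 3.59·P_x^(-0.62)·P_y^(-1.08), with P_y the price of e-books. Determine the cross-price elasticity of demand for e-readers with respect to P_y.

In a log-linear (constant-elasticity) demand function, the coefficient on the exponent of P_y is the cross-price elasticity.
ε = -1.08. Negative, so e-readers and e-books are complements.

-1.08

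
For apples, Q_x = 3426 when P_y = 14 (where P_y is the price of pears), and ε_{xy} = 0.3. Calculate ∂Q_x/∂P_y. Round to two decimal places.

ε = (∂Q_x/∂P_y)·(P_y/Q_x) ⇒ ∂Q_x/∂P_y = ε·Q_x/P_y = 0.3 × 3426/14 ≈ 73.41.

73.41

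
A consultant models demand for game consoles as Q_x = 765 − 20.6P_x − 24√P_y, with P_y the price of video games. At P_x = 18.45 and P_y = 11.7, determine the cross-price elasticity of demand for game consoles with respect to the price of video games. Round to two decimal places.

At P_x = 18.45 and P_y = 11.7: Q_x = 302.837.
∂Q_x/∂P_y = -24/(2√P_y) = -24/(2√11.7) = -3.5082.
ε = (∂Q_x/∂P_y)(P_y/Q_x) = -3.5082 × (11.7/302.837) ≈ -0.14.

-0.14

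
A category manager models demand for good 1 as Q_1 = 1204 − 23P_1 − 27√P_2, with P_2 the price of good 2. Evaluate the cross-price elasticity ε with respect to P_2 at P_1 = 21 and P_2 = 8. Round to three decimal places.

At P_1 = 21 and P_2 = 8: Q_1 = 644.632.
∂Q_1/∂P_2 = -27/(2√P_2) = -27/(2√8) = -4.7730.
ε = (∂Q_1/∂P_2)(P_2/Q_1) = -4.7730 × (8/644.632) ≈ -0.059.

-0.059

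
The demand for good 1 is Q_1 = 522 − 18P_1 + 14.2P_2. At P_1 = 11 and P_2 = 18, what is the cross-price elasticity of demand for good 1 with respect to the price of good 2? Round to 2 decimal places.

0.44

At P_1 = 11 and P_2 = 18: Q_1 = 579.6.
∂Q_1/∂P_2 = 14.2.
ε = (∂Q_1/∂P_2)(P_2/Q_1) = 14.2 × (18/579.6) ≈ 0.44.
Since ε > 0, good 1 and good 2 are substitutes.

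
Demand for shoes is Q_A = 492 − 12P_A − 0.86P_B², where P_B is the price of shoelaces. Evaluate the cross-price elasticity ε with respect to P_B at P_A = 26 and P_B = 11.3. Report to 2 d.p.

At P_A = 26 and P_B = 11.3: Q_A = 70.187.
∂Q_A/∂P_B = -1.72P_B = -1.72(11.3) = -19.4360.
ε = (∂Q_A/∂P_B)(P_B/Q_A) = -19.4360 × (11.3/70.187) ≈ -3.13.
ε < 0: complements.

-3.13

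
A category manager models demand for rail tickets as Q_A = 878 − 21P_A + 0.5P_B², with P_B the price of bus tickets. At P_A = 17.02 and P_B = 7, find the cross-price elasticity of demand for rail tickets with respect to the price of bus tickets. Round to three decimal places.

0.090

At P_A = 17.02 and P_B = 7: Q_A = 545.08.
∂Q_A/∂P_B = 1P_B = 1(7) = 7.0000.
ε = (∂Q_A/∂P_B)(P_B/Q_A) = 7.0000 × (7/545.08) ≈ 0.090.
ε > 0: substitutes.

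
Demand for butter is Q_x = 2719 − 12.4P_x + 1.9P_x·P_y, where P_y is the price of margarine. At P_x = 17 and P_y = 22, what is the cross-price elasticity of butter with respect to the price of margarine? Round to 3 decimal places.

At P_x = 17 and P_y = 22: Q_x = 3218.8.
∂Q_x/∂P_y = 1.9P_x = 1.9(17) = 32.3000.
ε = (∂Q_x/∂P_y)(P_y/Q_x) = 32.3000 × (22/3218.8) ≈ 0.221.
ε > 0: substitutes.

0.221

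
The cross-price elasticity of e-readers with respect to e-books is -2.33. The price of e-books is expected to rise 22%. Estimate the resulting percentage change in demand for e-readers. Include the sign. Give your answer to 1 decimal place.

-51.3%

%ΔQ ≈ ε × %ΔP of e-books = -2.33 × (22%) = -51.3%.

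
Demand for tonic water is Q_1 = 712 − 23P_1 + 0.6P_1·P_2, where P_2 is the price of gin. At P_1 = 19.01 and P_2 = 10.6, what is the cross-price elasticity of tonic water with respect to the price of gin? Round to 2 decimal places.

0.31

At P_1 = 19.01 and P_2 = 10.6: Q_1 = 395.674.
∂Q_1/∂P_2 = 0.6P_1 = 0.6(19.01) = 11.4060.
ε = (∂Q_1/∂P_2)(P_2/Q_1) = 11.4060 × (10.6/395.674) ≈ 0.31.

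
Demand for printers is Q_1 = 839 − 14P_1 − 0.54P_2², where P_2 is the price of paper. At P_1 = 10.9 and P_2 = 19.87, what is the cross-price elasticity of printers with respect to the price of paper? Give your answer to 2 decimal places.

-0.90

At P_1 = 10.9 and P_2 = 19.87: Q_1 = 473.199.
∂Q_1/∂P_2 = -1.08P_2 = -1.08(19.87) = -21.4596.
ε = (∂Q_1/∂P_2)(P_2/Q_1) = -21.4596 × (19.87/473.199) ≈ -0.90.
ε < 0: complements.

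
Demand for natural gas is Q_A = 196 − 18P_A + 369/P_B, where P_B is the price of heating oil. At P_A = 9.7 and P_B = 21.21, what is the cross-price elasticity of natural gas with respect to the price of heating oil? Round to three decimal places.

At P_A = 9.7 and P_B = 21.21: Q_A = 38.797.
∂Q_A/∂P_B = −369/P_B² = -0.8202.
ε = (∂Q_A/∂P_B)(P_B/Q_A) = -0.8202 × (21.21/38.797) ≈ -0.448.

-0.448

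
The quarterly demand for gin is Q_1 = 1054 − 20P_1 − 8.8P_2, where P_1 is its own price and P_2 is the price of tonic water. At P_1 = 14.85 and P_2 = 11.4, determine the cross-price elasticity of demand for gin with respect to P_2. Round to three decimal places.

At P_1 = 14.85 and P_2 = 11.4: Q_1 = 656.68.
∂Q_1/∂P_2 = -8.8.
ε = (∂Q_1/∂P_2)(P_2/Q_1) = -8.8 × (11.4/656.68) ≈ -0.153.
Since ε < 0, gin and tonic water are complements.

-0.153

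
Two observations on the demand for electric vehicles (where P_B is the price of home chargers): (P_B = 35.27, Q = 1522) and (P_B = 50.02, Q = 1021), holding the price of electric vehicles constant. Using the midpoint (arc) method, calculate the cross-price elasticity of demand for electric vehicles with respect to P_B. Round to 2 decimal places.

-1.14

ΔQ_A = 1021 − 1522 = -501; ΔP_B = 50.02 − 35.27 = 14.75.
Midpoints: Q̄_A = 1271.5, P̄_B = 42.65.
ε = (ΔQ_A/Q̄_A)/(ΔP_B/P̄_B) = (-501/1271.5)/(14.75/42.65) ≈ -1.14.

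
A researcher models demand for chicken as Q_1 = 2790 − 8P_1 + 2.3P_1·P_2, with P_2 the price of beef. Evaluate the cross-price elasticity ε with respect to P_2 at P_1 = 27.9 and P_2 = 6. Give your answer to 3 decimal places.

0.130

At P_1 = 27.9 and P_2 = 6: Q_1 = 2951.82.
∂Q_1/∂P_2 = 2.3P_1 = 2.3(27.9) = 64.1700.
ε = (∂Q_1/∂P_2)(P_2/Q_1) = 64.1700 × (6/2951.82) ≈ 0.130.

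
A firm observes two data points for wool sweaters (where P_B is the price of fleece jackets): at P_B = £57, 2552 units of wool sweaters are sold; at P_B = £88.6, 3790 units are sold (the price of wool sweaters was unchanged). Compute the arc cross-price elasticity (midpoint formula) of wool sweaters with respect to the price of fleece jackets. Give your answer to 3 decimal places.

ΔQ_A = 3790 − 2552 = 1238; ΔP_B = 88.6 − 57 = 31.6.
Midpoints: Q̄_A = 3171.0, P̄_B = 72.80.
ε = (ΔQ_A/Q̄_A)/(ΔP_B/P̄_B) = (1238/3171.0)/(31.6/72.80) ≈ 0.899.
ε > 0: wool sweaters and fleece jackets are substitutes.

0.899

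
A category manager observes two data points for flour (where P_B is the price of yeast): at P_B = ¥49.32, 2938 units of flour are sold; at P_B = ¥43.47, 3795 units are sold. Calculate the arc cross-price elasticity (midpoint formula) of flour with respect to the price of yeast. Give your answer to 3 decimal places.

-2.019

ΔQ_A = 3795 − 2938 = 857; ΔP_B = 43.47 − 49.32 = -5.85.
Midpoints: Q̄_A = 3366.5, P̄_B = 46.39.
ε = (ΔQ_A/Q̄_A)/(ΔP_B/P̄_B) = (857/3366.5)/(-5.85/46.39) ≈ -2.019.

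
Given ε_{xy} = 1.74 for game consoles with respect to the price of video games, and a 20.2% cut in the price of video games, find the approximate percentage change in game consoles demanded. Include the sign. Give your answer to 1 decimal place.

%ΔQ ≈ ε × %ΔP of video games = 1.74 × (-20.2%) = -35.1%.
Demand for game consoles falls by about 35.1%.

-35.1%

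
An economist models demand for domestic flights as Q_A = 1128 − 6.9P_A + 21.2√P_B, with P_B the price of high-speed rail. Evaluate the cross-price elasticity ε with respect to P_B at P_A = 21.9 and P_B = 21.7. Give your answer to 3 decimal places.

0.046

At P_A = 21.9 and P_B = 21.7: Q_A = 1075.647.
∂Q_A/∂P_B = 21.2/(2√P_B) = 21.2/(2√21.7) = 2.2755.
ε = (∂Q_A/∂P_B)(P_B/Q_A) = 2.2755 × (21.7/1075.647) ≈ 0.046.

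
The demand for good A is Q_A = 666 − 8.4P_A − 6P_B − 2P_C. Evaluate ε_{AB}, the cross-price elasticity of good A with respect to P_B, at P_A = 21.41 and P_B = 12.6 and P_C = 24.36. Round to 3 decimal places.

At P_A = 21.41 and P_B = 12.6 and P_C = 24.36: Q_A = 361.836.
∂Q_A/∂P_B = -6.
ε = (∂Q_A/∂P_B)(P_B/Q_A) = -6 × (12.6/361.836) ≈ -0.209.
Since ε < 0, good A and good B are complements.

-0.209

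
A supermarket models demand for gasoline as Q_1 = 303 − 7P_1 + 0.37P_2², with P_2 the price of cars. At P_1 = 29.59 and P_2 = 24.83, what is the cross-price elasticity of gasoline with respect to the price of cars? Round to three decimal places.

1.408

At P_1 = 29.59 and P_2 = 24.83: Q_1 = 323.986.
∂Q_1/∂P_2 = 0.74P_2 = 0.74(24.83) = 18.3742.
ε = (∂Q_1/∂P_2)(P_2/Q_1) = 18.3742 × (24.83/323.986) ≈ 1.408.
ε > 0: substitutes.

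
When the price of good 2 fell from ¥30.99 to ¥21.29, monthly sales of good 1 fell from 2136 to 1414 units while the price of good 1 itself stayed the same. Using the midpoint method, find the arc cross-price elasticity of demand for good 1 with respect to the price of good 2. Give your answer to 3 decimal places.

1.096

ΔQ_1 = 1414 − 2136 = -722; ΔP_2 = 21.29 − 30.99 = -9.7.
Midpoints: Q̄_1 = 1775.0, P̄_2 = 26.14.
ε = (ΔQ_1/Q̄_1)/(ΔP_2/P̄_2) = (-722/1775.0)/(-9.7/26.14) ≈ 1.096.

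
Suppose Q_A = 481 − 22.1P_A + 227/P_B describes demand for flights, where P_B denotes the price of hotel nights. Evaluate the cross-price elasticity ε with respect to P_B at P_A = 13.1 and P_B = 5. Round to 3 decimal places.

-0.192

At P_A = 13.1 and P_B = 5: Q_A = 236.89.
∂Q_A/∂P_B = −227/P_B² = -9.0800.
ε = (∂Q_A/∂P_B)(P_B/Q_A) = -9.0800 × (5/236.89) ≈ -0.192.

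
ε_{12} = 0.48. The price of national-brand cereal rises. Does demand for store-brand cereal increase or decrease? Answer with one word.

ε > 0 and the price of national-brand cereal rises, so the quantity of store-brand cereal moves in the same direction: it increases.

increase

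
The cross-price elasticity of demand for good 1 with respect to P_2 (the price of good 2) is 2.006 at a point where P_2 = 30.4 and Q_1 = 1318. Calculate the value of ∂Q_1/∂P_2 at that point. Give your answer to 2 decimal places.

86.97

ε = (∂Q_1/∂P_2)·(P_2/Q_1) ⇒ ∂Q_1/∂P_2 = ε·Q_1/P_2 = 2.006 × 1318/30.4 ≈ 86.97.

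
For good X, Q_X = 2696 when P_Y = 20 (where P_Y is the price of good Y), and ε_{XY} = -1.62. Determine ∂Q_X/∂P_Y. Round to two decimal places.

ε = (∂Q_X/∂P_Y)·(P_Y/Q_X) ⇒ ∂Q_X/∂P_Y = ε·Q_X/P_Y = -1.62 × 2696/20 ≈ -218.38.

-218.38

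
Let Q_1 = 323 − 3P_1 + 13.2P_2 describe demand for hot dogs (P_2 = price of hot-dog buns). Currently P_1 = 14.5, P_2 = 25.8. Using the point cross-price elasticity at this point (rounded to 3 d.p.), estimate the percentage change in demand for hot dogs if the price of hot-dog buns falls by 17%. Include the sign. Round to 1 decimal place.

At P_1 = 14.5, P_2 = 25.8: Q_1 = 620.06.
∂Q_1/∂P_2 = 13.2.
ε = (∂Q_1/∂P_2)(P_2/Q_1) = 13.2000 × 25.8/620.06 ≈ 0.549.
%ΔQ_1 ≈ ε × %ΔP_2 = 0.549 × (-17%) = -9.3%.

-9.3%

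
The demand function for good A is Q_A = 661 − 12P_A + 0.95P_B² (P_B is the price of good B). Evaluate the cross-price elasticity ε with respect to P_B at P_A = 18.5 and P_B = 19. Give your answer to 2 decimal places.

0.88

At P_A = 18.5 and P_B = 19: Q_A = 781.95.
∂Q_A/∂P_B = 1.9P_B = 1.9(19) = 36.1000.
ε = (∂Q_A/∂P_B)(P_B/Q_A) = 36.1000 × (19/781.95) ≈ 0.88.
ε > 0: substitutes.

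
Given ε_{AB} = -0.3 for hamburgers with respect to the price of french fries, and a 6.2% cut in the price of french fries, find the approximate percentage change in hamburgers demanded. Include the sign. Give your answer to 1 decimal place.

%ΔQ ≈ ε × %ΔP of french fries = -0.3 × (-6.2%) = 1.9%.
Demand for hamburgers rises by about 1.9%.

1.9%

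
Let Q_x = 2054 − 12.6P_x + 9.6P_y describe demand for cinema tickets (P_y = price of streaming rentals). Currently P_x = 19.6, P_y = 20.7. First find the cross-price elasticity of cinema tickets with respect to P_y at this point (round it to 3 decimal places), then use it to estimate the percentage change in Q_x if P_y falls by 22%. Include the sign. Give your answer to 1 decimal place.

At P_x = 19.6, P_y = 20.7: Q_x = 2005.76.
∂Q_x/∂P_y = 9.6.
ε = (∂Q_x/∂P_y)(P_y/Q_x) = 9.6000 × 20.7/2005.76 ≈ 0.099.
%ΔQ_x ≈ ε × %ΔP_y = 0.099 × (-22%) = -2.2%.

-2.2%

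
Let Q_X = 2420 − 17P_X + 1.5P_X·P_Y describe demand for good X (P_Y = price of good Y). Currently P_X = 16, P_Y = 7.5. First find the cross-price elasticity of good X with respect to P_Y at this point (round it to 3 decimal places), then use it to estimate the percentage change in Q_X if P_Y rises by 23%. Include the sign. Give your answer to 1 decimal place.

1.8%

At P_X = 16, P_Y = 7.5: Q_X = 2328.
∂Q_X/∂P_Y = 1.5P_X = 24.0000.
ε = (∂Q_X/∂P_Y)(P_Y/Q_X) = 24.0000 × 7.5/2328 ≈ 0.077.
%ΔQ_X ≈ ε × %ΔP_Y = 0.077 × (23%) = 1.8%.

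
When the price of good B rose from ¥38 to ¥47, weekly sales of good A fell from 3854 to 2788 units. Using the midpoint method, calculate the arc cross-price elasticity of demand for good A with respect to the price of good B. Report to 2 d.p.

ΔQ_A = 2788 − 3854 = -1066; ΔP_B = 47 − 38 = 9.
Midpoints: Q̄_A = 3321.0, P̄_B = 42.50.
ε = (ΔQ_A/Q̄_A)/(ΔP_B/P̄_B) = (-1066/3321.0)/(9/42.50) ≈ -1.52.
ε < 0: good A and good B are complements.

-1.52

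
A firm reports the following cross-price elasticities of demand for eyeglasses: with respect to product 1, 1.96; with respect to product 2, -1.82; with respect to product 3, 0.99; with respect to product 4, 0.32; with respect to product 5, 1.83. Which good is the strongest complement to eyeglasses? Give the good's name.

Complements have ε < 0. The most negative value is -1.82 (product 2).

product 2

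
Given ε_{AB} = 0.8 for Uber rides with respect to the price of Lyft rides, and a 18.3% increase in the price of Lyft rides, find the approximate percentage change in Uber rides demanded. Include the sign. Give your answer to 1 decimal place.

14.6%

%ΔQ ≈ ε × %ΔP of Lyft rides = 0.8 × (18.3%) = 14.6%.
Demand for Uber rides rises by about 14.6%.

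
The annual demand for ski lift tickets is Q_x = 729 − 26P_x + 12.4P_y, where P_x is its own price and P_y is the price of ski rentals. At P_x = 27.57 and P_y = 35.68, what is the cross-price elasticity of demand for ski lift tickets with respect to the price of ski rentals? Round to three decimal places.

At P_x = 27.57 and P_y = 35.68: Q_x = 454.612.
∂Q_x/∂P_y = 12.4.
ε = (∂Q_x/∂P_y)(P_y/Q_x) = 12.4 × (35.68/454.612) ≈ 0.973.
Since ε > 0, ski lift tickets and ski rentals are substitutes.

0.973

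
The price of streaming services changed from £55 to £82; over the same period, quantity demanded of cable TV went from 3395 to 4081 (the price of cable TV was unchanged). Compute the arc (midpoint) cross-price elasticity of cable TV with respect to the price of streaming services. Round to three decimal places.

0.466

ΔQ_A = 4081 − 3395 = 686; ΔP_B = 82 − 55 = 27.
Midpoints: Q̄_A = 3738.0, P̄_B = 68.50.
ε = (ΔQ_A/Q̄_A)/(ΔP_B/P̄_B) = (686/3738.0)/(27/68.50) ≈ 0.466.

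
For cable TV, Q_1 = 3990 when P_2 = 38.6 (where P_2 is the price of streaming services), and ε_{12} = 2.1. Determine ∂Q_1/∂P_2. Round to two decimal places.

ε = (∂Q_1/∂P_2)·(P_2/Q_1) ⇒ ∂Q_1/∂P_2 = ε·Q_1/P_2 = 2.1 × 3990/38.6 ≈ 217.07.

217.07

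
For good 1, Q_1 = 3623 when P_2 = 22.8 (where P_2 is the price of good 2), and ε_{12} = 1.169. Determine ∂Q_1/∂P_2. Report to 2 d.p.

185.76

ε = (∂Q_1/∂P_2)·(P_2/Q_1) ⇒ ∂Q_1/∂P_2 = ε·Q_1/P_2 = 1.169 × 3623/22.8 ≈ 185.76.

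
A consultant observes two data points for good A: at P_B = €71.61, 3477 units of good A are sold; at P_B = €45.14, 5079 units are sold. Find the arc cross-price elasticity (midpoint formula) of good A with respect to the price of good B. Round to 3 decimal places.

-0.826

ΔQ_A = 5079 − 3477 = 1602; ΔP_B = 45.14 − 71.61 = -26.47.
Midpoints: Q̄_A = 4278.0, P̄_B = 58.38.
ε = (ΔQ_A/Q̄_A)/(ΔP_B/P̄_B) = (1602/4278.0)/(-26.47/58.38) ≈ -0.826.
ε < 0: good A and good B are complements.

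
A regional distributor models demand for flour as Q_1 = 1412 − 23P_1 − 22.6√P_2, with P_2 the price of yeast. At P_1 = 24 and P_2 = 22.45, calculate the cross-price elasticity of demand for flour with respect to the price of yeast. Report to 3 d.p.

-0.071

At P_1 = 24 and P_2 = 22.45: Q_1 = 752.918.
∂Q_1/∂P_2 = -22.6/(2√P_2) = -22.6/(2√22.45) = -2.3849.
ε = (∂Q_1/∂P_2)(P_2/Q_1) = -2.3849 × (22.45/752.918) ≈ -0.071.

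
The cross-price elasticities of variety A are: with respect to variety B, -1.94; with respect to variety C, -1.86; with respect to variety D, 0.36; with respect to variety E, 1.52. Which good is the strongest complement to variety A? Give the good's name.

variety B

Complements have ε < 0. The most negative value is -1.94 (variety B).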